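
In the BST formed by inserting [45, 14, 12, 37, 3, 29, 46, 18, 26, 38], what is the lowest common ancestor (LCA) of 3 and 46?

Tree insertion order: [45, 14, 12, 37, 3, 29, 46, 18, 26, 38]
Tree (level-order array): [45, 14, 46, 12, 37, None, None, 3, None, 29, 38, None, None, 18, None, None, None, None, 26]
In a BST, the LCA of p=3, q=46 is the first node v on the
root-to-leaf path with p <= v <= q (go left if both < v, right if both > v).
Walk from root:
  at 45: 3 <= 45 <= 46, this is the LCA
LCA = 45


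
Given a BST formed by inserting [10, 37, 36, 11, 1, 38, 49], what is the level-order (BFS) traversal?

Tree insertion order: [10, 37, 36, 11, 1, 38, 49]
Tree (level-order array): [10, 1, 37, None, None, 36, 38, 11, None, None, 49]
BFS from the root, enqueuing left then right child of each popped node:
  queue [10] -> pop 10, enqueue [1, 37], visited so far: [10]
  queue [1, 37] -> pop 1, enqueue [none], visited so far: [10, 1]
  queue [37] -> pop 37, enqueue [36, 38], visited so far: [10, 1, 37]
  queue [36, 38] -> pop 36, enqueue [11], visited so far: [10, 1, 37, 36]
  queue [38, 11] -> pop 38, enqueue [49], visited so far: [10, 1, 37, 36, 38]
  queue [11, 49] -> pop 11, enqueue [none], visited so far: [10, 1, 37, 36, 38, 11]
  queue [49] -> pop 49, enqueue [none], visited so far: [10, 1, 37, 36, 38, 11, 49]
Result: [10, 1, 37, 36, 38, 11, 49]


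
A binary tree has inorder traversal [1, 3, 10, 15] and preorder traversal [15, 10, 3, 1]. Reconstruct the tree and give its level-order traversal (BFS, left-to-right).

Inorder:  [1, 3, 10, 15]
Preorder: [15, 10, 3, 1]
Algorithm: preorder visits root first, so consume preorder in order;
for each root, split the current inorder slice at that value into
left-subtree inorder and right-subtree inorder, then recurse.
Recursive splits:
  root=15; inorder splits into left=[1, 3, 10], right=[]
  root=10; inorder splits into left=[1, 3], right=[]
  root=3; inorder splits into left=[1], right=[]
  root=1; inorder splits into left=[], right=[]
Reconstructed level-order: [15, 10, 3, 1]


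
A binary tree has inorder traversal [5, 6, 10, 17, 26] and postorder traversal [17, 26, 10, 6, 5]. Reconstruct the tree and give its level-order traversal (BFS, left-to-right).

Inorder:   [5, 6, 10, 17, 26]
Postorder: [17, 26, 10, 6, 5]
Algorithm: postorder visits root last, so walk postorder right-to-left;
each value is the root of the current inorder slice — split it at that
value, recurse on the right subtree first, then the left.
Recursive splits:
  root=5; inorder splits into left=[], right=[6, 10, 17, 26]
  root=6; inorder splits into left=[], right=[10, 17, 26]
  root=10; inorder splits into left=[], right=[17, 26]
  root=26; inorder splits into left=[17], right=[]
  root=17; inorder splits into left=[], right=[]
Reconstructed level-order: [5, 6, 10, 26, 17]


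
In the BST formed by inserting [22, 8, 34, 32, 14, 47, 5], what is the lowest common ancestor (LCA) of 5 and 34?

Tree insertion order: [22, 8, 34, 32, 14, 47, 5]
Tree (level-order array): [22, 8, 34, 5, 14, 32, 47]
In a BST, the LCA of p=5, q=34 is the first node v on the
root-to-leaf path with p <= v <= q (go left if both < v, right if both > v).
Walk from root:
  at 22: 5 <= 22 <= 34, this is the LCA
LCA = 22


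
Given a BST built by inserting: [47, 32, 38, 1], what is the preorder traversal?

Tree insertion order: [47, 32, 38, 1]
Tree (level-order array): [47, 32, None, 1, 38]
Preorder traversal: [47, 32, 1, 38]


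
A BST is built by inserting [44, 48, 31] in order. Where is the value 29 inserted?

Starting tree (level order): [44, 31, 48]
Insertion path: 44 -> 31
Result: insert 29 as left child of 31
Final tree (level order): [44, 31, 48, 29]


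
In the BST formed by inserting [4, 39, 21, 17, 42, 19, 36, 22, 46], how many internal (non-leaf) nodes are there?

Tree built from: [4, 39, 21, 17, 42, 19, 36, 22, 46]
Tree (level-order array): [4, None, 39, 21, 42, 17, 36, None, 46, None, 19, 22]
Rule: An internal node has at least one child.
Per-node child counts:
  node 4: 1 child(ren)
  node 39: 2 child(ren)
  node 21: 2 child(ren)
  node 17: 1 child(ren)
  node 19: 0 child(ren)
  node 36: 1 child(ren)
  node 22: 0 child(ren)
  node 42: 1 child(ren)
  node 46: 0 child(ren)
Matching nodes: [4, 39, 21, 17, 36, 42]
Count of internal (non-leaf) nodes: 6


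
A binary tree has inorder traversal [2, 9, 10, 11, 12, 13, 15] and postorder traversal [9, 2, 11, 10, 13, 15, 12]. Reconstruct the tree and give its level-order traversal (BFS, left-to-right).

Inorder:   [2, 9, 10, 11, 12, 13, 15]
Postorder: [9, 2, 11, 10, 13, 15, 12]
Algorithm: postorder visits root last, so walk postorder right-to-left;
each value is the root of the current inorder slice — split it at that
value, recurse on the right subtree first, then the left.
Recursive splits:
  root=12; inorder splits into left=[2, 9, 10, 11], right=[13, 15]
  root=15; inorder splits into left=[13], right=[]
  root=13; inorder splits into left=[], right=[]
  root=10; inorder splits into left=[2, 9], right=[11]
  root=11; inorder splits into left=[], right=[]
  root=2; inorder splits into left=[], right=[9]
  root=9; inorder splits into left=[], right=[]
Reconstructed level-order: [12, 10, 15, 2, 11, 13, 9]


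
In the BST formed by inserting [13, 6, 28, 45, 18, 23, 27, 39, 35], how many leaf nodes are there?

Tree built from: [13, 6, 28, 45, 18, 23, 27, 39, 35]
Tree (level-order array): [13, 6, 28, None, None, 18, 45, None, 23, 39, None, None, 27, 35]
Rule: A leaf has 0 children.
Per-node child counts:
  node 13: 2 child(ren)
  node 6: 0 child(ren)
  node 28: 2 child(ren)
  node 18: 1 child(ren)
  node 23: 1 child(ren)
  node 27: 0 child(ren)
  node 45: 1 child(ren)
  node 39: 1 child(ren)
  node 35: 0 child(ren)
Matching nodes: [6, 27, 35]
Count of leaf nodes: 3


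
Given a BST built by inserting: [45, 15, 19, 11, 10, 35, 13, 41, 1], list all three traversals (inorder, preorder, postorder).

Tree insertion order: [45, 15, 19, 11, 10, 35, 13, 41, 1]
Tree (level-order array): [45, 15, None, 11, 19, 10, 13, None, 35, 1, None, None, None, None, 41]
Inorder (L, root, R): [1, 10, 11, 13, 15, 19, 35, 41, 45]
Preorder (root, L, R): [45, 15, 11, 10, 1, 13, 19, 35, 41]
Postorder (L, R, root): [1, 10, 13, 11, 41, 35, 19, 15, 45]


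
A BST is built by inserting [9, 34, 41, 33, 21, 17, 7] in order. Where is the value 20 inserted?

Starting tree (level order): [9, 7, 34, None, None, 33, 41, 21, None, None, None, 17]
Insertion path: 9 -> 34 -> 33 -> 21 -> 17
Result: insert 20 as right child of 17
Final tree (level order): [9, 7, 34, None, None, 33, 41, 21, None, None, None, 17, None, None, 20]


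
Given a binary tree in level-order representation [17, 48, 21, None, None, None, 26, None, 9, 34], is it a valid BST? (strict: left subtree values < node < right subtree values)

Level-order array: [17, 48, 21, None, None, None, 26, None, 9, 34]
Validate using subtree bounds (lo, hi): at each node, require lo < value < hi,
then recurse left with hi=value and right with lo=value.
Preorder trace (stopping at first violation):
  at node 17 with bounds (-inf, +inf): OK
  at node 48 with bounds (-inf, 17): VIOLATION
Node 48 violates its bound: not (-inf < 48 < 17).
Result: Not a valid BST


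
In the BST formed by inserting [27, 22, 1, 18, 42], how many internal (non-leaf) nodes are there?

Tree built from: [27, 22, 1, 18, 42]
Tree (level-order array): [27, 22, 42, 1, None, None, None, None, 18]
Rule: An internal node has at least one child.
Per-node child counts:
  node 27: 2 child(ren)
  node 22: 1 child(ren)
  node 1: 1 child(ren)
  node 18: 0 child(ren)
  node 42: 0 child(ren)
Matching nodes: [27, 22, 1]
Count of internal (non-leaf) nodes: 3


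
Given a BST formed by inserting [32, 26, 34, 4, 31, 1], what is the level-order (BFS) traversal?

Tree insertion order: [32, 26, 34, 4, 31, 1]
Tree (level-order array): [32, 26, 34, 4, 31, None, None, 1]
BFS from the root, enqueuing left then right child of each popped node:
  queue [32] -> pop 32, enqueue [26, 34], visited so far: [32]
  queue [26, 34] -> pop 26, enqueue [4, 31], visited so far: [32, 26]
  queue [34, 4, 31] -> pop 34, enqueue [none], visited so far: [32, 26, 34]
  queue [4, 31] -> pop 4, enqueue [1], visited so far: [32, 26, 34, 4]
  queue [31, 1] -> pop 31, enqueue [none], visited so far: [32, 26, 34, 4, 31]
  queue [1] -> pop 1, enqueue [none], visited so far: [32, 26, 34, 4, 31, 1]
Result: [32, 26, 34, 4, 31, 1]


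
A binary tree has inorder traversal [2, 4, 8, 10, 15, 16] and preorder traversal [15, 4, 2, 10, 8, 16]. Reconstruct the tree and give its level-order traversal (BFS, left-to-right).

Inorder:  [2, 4, 8, 10, 15, 16]
Preorder: [15, 4, 2, 10, 8, 16]
Algorithm: preorder visits root first, so consume preorder in order;
for each root, split the current inorder slice at that value into
left-subtree inorder and right-subtree inorder, then recurse.
Recursive splits:
  root=15; inorder splits into left=[2, 4, 8, 10], right=[16]
  root=4; inorder splits into left=[2], right=[8, 10]
  root=2; inorder splits into left=[], right=[]
  root=10; inorder splits into left=[8], right=[]
  root=8; inorder splits into left=[], right=[]
  root=16; inorder splits into left=[], right=[]
Reconstructed level-order: [15, 4, 16, 2, 10, 8]


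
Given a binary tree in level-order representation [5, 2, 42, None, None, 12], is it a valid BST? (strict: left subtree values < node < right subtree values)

Level-order array: [5, 2, 42, None, None, 12]
Validate using subtree bounds (lo, hi): at each node, require lo < value < hi,
then recurse left with hi=value and right with lo=value.
Preorder trace (stopping at first violation):
  at node 5 with bounds (-inf, +inf): OK
  at node 2 with bounds (-inf, 5): OK
  at node 42 with bounds (5, +inf): OK
  at node 12 with bounds (5, 42): OK
No violation found at any node.
Result: Valid BST


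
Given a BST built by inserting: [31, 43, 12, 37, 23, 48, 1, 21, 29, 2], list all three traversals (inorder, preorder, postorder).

Tree insertion order: [31, 43, 12, 37, 23, 48, 1, 21, 29, 2]
Tree (level-order array): [31, 12, 43, 1, 23, 37, 48, None, 2, 21, 29]
Inorder (L, root, R): [1, 2, 12, 21, 23, 29, 31, 37, 43, 48]
Preorder (root, L, R): [31, 12, 1, 2, 23, 21, 29, 43, 37, 48]
Postorder (L, R, root): [2, 1, 21, 29, 23, 12, 37, 48, 43, 31]


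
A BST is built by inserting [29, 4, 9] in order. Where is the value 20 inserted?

Starting tree (level order): [29, 4, None, None, 9]
Insertion path: 29 -> 4 -> 9
Result: insert 20 as right child of 9
Final tree (level order): [29, 4, None, None, 9, None, 20]


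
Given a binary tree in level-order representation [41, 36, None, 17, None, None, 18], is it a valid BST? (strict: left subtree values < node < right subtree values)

Level-order array: [41, 36, None, 17, None, None, 18]
Validate using subtree bounds (lo, hi): at each node, require lo < value < hi,
then recurse left with hi=value and right with lo=value.
Preorder trace (stopping at first violation):
  at node 41 with bounds (-inf, +inf): OK
  at node 36 with bounds (-inf, 41): OK
  at node 17 with bounds (-inf, 36): OK
  at node 18 with bounds (17, 36): OK
No violation found at any node.
Result: Valid BST


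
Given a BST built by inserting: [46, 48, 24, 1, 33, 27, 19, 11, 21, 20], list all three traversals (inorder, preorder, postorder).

Tree insertion order: [46, 48, 24, 1, 33, 27, 19, 11, 21, 20]
Tree (level-order array): [46, 24, 48, 1, 33, None, None, None, 19, 27, None, 11, 21, None, None, None, None, 20]
Inorder (L, root, R): [1, 11, 19, 20, 21, 24, 27, 33, 46, 48]
Preorder (root, L, R): [46, 24, 1, 19, 11, 21, 20, 33, 27, 48]
Postorder (L, R, root): [11, 20, 21, 19, 1, 27, 33, 24, 48, 46]


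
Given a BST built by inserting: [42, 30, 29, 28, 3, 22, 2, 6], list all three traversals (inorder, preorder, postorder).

Tree insertion order: [42, 30, 29, 28, 3, 22, 2, 6]
Tree (level-order array): [42, 30, None, 29, None, 28, None, 3, None, 2, 22, None, None, 6]
Inorder (L, root, R): [2, 3, 6, 22, 28, 29, 30, 42]
Preorder (root, L, R): [42, 30, 29, 28, 3, 2, 22, 6]
Postorder (L, R, root): [2, 6, 22, 3, 28, 29, 30, 42]


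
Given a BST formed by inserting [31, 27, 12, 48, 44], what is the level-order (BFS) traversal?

Tree insertion order: [31, 27, 12, 48, 44]
Tree (level-order array): [31, 27, 48, 12, None, 44]
BFS from the root, enqueuing left then right child of each popped node:
  queue [31] -> pop 31, enqueue [27, 48], visited so far: [31]
  queue [27, 48] -> pop 27, enqueue [12], visited so far: [31, 27]
  queue [48, 12] -> pop 48, enqueue [44], visited so far: [31, 27, 48]
  queue [12, 44] -> pop 12, enqueue [none], visited so far: [31, 27, 48, 12]
  queue [44] -> pop 44, enqueue [none], visited so far: [31, 27, 48, 12, 44]
Result: [31, 27, 48, 12, 44]


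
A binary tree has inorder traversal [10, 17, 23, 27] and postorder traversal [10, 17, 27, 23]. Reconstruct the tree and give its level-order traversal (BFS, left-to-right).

Inorder:   [10, 17, 23, 27]
Postorder: [10, 17, 27, 23]
Algorithm: postorder visits root last, so walk postorder right-to-left;
each value is the root of the current inorder slice — split it at that
value, recurse on the right subtree first, then the left.
Recursive splits:
  root=23; inorder splits into left=[10, 17], right=[27]
  root=27; inorder splits into left=[], right=[]
  root=17; inorder splits into left=[10], right=[]
  root=10; inorder splits into left=[], right=[]
Reconstructed level-order: [23, 17, 27, 10]


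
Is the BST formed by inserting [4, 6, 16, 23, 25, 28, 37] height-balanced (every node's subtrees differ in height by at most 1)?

Tree (level-order array): [4, None, 6, None, 16, None, 23, None, 25, None, 28, None, 37]
Definition: a tree is height-balanced if, at every node, |h(left) - h(right)| <= 1 (empty subtree has height -1).
Bottom-up per-node check:
  node 37: h_left=-1, h_right=-1, diff=0 [OK], height=0
  node 28: h_left=-1, h_right=0, diff=1 [OK], height=1
  node 25: h_left=-1, h_right=1, diff=2 [FAIL (|-1-1|=2 > 1)], height=2
  node 23: h_left=-1, h_right=2, diff=3 [FAIL (|-1-2|=3 > 1)], height=3
  node 16: h_left=-1, h_right=3, diff=4 [FAIL (|-1-3|=4 > 1)], height=4
  node 6: h_left=-1, h_right=4, diff=5 [FAIL (|-1-4|=5 > 1)], height=5
  node 4: h_left=-1, h_right=5, diff=6 [FAIL (|-1-5|=6 > 1)], height=6
Node 25 violates the condition: |-1 - 1| = 2 > 1.
Result: Not balanced


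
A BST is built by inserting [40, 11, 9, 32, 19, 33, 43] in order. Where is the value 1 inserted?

Starting tree (level order): [40, 11, 43, 9, 32, None, None, None, None, 19, 33]
Insertion path: 40 -> 11 -> 9
Result: insert 1 as left child of 9
Final tree (level order): [40, 11, 43, 9, 32, None, None, 1, None, 19, 33]


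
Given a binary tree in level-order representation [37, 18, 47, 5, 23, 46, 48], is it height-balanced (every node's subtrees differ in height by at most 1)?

Tree (level-order array): [37, 18, 47, 5, 23, 46, 48]
Definition: a tree is height-balanced if, at every node, |h(left) - h(right)| <= 1 (empty subtree has height -1).
Bottom-up per-node check:
  node 5: h_left=-1, h_right=-1, diff=0 [OK], height=0
  node 23: h_left=-1, h_right=-1, diff=0 [OK], height=0
  node 18: h_left=0, h_right=0, diff=0 [OK], height=1
  node 46: h_left=-1, h_right=-1, diff=0 [OK], height=0
  node 48: h_left=-1, h_right=-1, diff=0 [OK], height=0
  node 47: h_left=0, h_right=0, diff=0 [OK], height=1
  node 37: h_left=1, h_right=1, diff=0 [OK], height=2
All nodes satisfy the balance condition.
Result: Balanced


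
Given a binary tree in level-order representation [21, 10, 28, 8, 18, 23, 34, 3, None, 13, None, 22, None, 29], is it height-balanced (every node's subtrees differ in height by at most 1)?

Tree (level-order array): [21, 10, 28, 8, 18, 23, 34, 3, None, 13, None, 22, None, 29]
Definition: a tree is height-balanced if, at every node, |h(left) - h(right)| <= 1 (empty subtree has height -1).
Bottom-up per-node check:
  node 3: h_left=-1, h_right=-1, diff=0 [OK], height=0
  node 8: h_left=0, h_right=-1, diff=1 [OK], height=1
  node 13: h_left=-1, h_right=-1, diff=0 [OK], height=0
  node 18: h_left=0, h_right=-1, diff=1 [OK], height=1
  node 10: h_left=1, h_right=1, diff=0 [OK], height=2
  node 22: h_left=-1, h_right=-1, diff=0 [OK], height=0
  node 23: h_left=0, h_right=-1, diff=1 [OK], height=1
  node 29: h_left=-1, h_right=-1, diff=0 [OK], height=0
  node 34: h_left=0, h_right=-1, diff=1 [OK], height=1
  node 28: h_left=1, h_right=1, diff=0 [OK], height=2
  node 21: h_left=2, h_right=2, diff=0 [OK], height=3
All nodes satisfy the balance condition.
Result: Balanced


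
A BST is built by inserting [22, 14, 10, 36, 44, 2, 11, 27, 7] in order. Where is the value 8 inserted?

Starting tree (level order): [22, 14, 36, 10, None, 27, 44, 2, 11, None, None, None, None, None, 7]
Insertion path: 22 -> 14 -> 10 -> 2 -> 7
Result: insert 8 as right child of 7
Final tree (level order): [22, 14, 36, 10, None, 27, 44, 2, 11, None, None, None, None, None, 7, None, None, None, 8]


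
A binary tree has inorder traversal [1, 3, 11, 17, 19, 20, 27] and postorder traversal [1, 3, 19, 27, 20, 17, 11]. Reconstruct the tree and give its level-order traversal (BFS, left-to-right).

Inorder:   [1, 3, 11, 17, 19, 20, 27]
Postorder: [1, 3, 19, 27, 20, 17, 11]
Algorithm: postorder visits root last, so walk postorder right-to-left;
each value is the root of the current inorder slice — split it at that
value, recurse on the right subtree first, then the left.
Recursive splits:
  root=11; inorder splits into left=[1, 3], right=[17, 19, 20, 27]
  root=17; inorder splits into left=[], right=[19, 20, 27]
  root=20; inorder splits into left=[19], right=[27]
  root=27; inorder splits into left=[], right=[]
  root=19; inorder splits into left=[], right=[]
  root=3; inorder splits into left=[1], right=[]
  root=1; inorder splits into left=[], right=[]
Reconstructed level-order: [11, 3, 17, 1, 20, 19, 27]


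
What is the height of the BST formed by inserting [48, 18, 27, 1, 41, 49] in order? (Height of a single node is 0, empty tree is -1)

Insertion order: [48, 18, 27, 1, 41, 49]
Tree (level-order array): [48, 18, 49, 1, 27, None, None, None, None, None, 41]
Compute height bottom-up (empty subtree = -1):
  height(1) = 1 + max(-1, -1) = 0
  height(41) = 1 + max(-1, -1) = 0
  height(27) = 1 + max(-1, 0) = 1
  height(18) = 1 + max(0, 1) = 2
  height(49) = 1 + max(-1, -1) = 0
  height(48) = 1 + max(2, 0) = 3
Height = 3


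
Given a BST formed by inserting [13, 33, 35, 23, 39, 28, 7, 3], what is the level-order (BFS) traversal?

Tree insertion order: [13, 33, 35, 23, 39, 28, 7, 3]
Tree (level-order array): [13, 7, 33, 3, None, 23, 35, None, None, None, 28, None, 39]
BFS from the root, enqueuing left then right child of each popped node:
  queue [13] -> pop 13, enqueue [7, 33], visited so far: [13]
  queue [7, 33] -> pop 7, enqueue [3], visited so far: [13, 7]
  queue [33, 3] -> pop 33, enqueue [23, 35], visited so far: [13, 7, 33]
  queue [3, 23, 35] -> pop 3, enqueue [none], visited so far: [13, 7, 33, 3]
  queue [23, 35] -> pop 23, enqueue [28], visited so far: [13, 7, 33, 3, 23]
  queue [35, 28] -> pop 35, enqueue [39], visited so far: [13, 7, 33, 3, 23, 35]
  queue [28, 39] -> pop 28, enqueue [none], visited so far: [13, 7, 33, 3, 23, 35, 28]
  queue [39] -> pop 39, enqueue [none], visited so far: [13, 7, 33, 3, 23, 35, 28, 39]
Result: [13, 7, 33, 3, 23, 35, 28, 39]


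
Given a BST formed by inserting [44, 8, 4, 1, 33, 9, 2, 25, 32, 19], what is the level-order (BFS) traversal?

Tree insertion order: [44, 8, 4, 1, 33, 9, 2, 25, 32, 19]
Tree (level-order array): [44, 8, None, 4, 33, 1, None, 9, None, None, 2, None, 25, None, None, 19, 32]
BFS from the root, enqueuing left then right child of each popped node:
  queue [44] -> pop 44, enqueue [8], visited so far: [44]
  queue [8] -> pop 8, enqueue [4, 33], visited so far: [44, 8]
  queue [4, 33] -> pop 4, enqueue [1], visited so far: [44, 8, 4]
  queue [33, 1] -> pop 33, enqueue [9], visited so far: [44, 8, 4, 33]
  queue [1, 9] -> pop 1, enqueue [2], visited so far: [44, 8, 4, 33, 1]
  queue [9, 2] -> pop 9, enqueue [25], visited so far: [44, 8, 4, 33, 1, 9]
  queue [2, 25] -> pop 2, enqueue [none], visited so far: [44, 8, 4, 33, 1, 9, 2]
  queue [25] -> pop 25, enqueue [19, 32], visited so far: [44, 8, 4, 33, 1, 9, 2, 25]
  queue [19, 32] -> pop 19, enqueue [none], visited so far: [44, 8, 4, 33, 1, 9, 2, 25, 19]
  queue [32] -> pop 32, enqueue [none], visited so far: [44, 8, 4, 33, 1, 9, 2, 25, 19, 32]
Result: [44, 8, 4, 33, 1, 9, 2, 25, 19, 32]


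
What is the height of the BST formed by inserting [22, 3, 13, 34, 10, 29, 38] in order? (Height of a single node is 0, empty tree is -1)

Insertion order: [22, 3, 13, 34, 10, 29, 38]
Tree (level-order array): [22, 3, 34, None, 13, 29, 38, 10]
Compute height bottom-up (empty subtree = -1):
  height(10) = 1 + max(-1, -1) = 0
  height(13) = 1 + max(0, -1) = 1
  height(3) = 1 + max(-1, 1) = 2
  height(29) = 1 + max(-1, -1) = 0
  height(38) = 1 + max(-1, -1) = 0
  height(34) = 1 + max(0, 0) = 1
  height(22) = 1 + max(2, 1) = 3
Height = 3


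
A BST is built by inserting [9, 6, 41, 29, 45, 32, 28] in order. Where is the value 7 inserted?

Starting tree (level order): [9, 6, 41, None, None, 29, 45, 28, 32]
Insertion path: 9 -> 6
Result: insert 7 as right child of 6
Final tree (level order): [9, 6, 41, None, 7, 29, 45, None, None, 28, 32]


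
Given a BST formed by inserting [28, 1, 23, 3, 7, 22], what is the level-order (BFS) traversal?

Tree insertion order: [28, 1, 23, 3, 7, 22]
Tree (level-order array): [28, 1, None, None, 23, 3, None, None, 7, None, 22]
BFS from the root, enqueuing left then right child of each popped node:
  queue [28] -> pop 28, enqueue [1], visited so far: [28]
  queue [1] -> pop 1, enqueue [23], visited so far: [28, 1]
  queue [23] -> pop 23, enqueue [3], visited so far: [28, 1, 23]
  queue [3] -> pop 3, enqueue [7], visited so far: [28, 1, 23, 3]
  queue [7] -> pop 7, enqueue [22], visited so far: [28, 1, 23, 3, 7]
  queue [22] -> pop 22, enqueue [none], visited so far: [28, 1, 23, 3, 7, 22]
Result: [28, 1, 23, 3, 7, 22]


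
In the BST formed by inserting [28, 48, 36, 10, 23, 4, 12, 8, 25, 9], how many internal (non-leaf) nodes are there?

Tree built from: [28, 48, 36, 10, 23, 4, 12, 8, 25, 9]
Tree (level-order array): [28, 10, 48, 4, 23, 36, None, None, 8, 12, 25, None, None, None, 9]
Rule: An internal node has at least one child.
Per-node child counts:
  node 28: 2 child(ren)
  node 10: 2 child(ren)
  node 4: 1 child(ren)
  node 8: 1 child(ren)
  node 9: 0 child(ren)
  node 23: 2 child(ren)
  node 12: 0 child(ren)
  node 25: 0 child(ren)
  node 48: 1 child(ren)
  node 36: 0 child(ren)
Matching nodes: [28, 10, 4, 8, 23, 48]
Count of internal (non-leaf) nodes: 6


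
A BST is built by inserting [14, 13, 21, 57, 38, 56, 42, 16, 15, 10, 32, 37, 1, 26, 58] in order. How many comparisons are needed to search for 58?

Search path for 58: 14 -> 21 -> 57 -> 58
Found: True
Comparisons: 4


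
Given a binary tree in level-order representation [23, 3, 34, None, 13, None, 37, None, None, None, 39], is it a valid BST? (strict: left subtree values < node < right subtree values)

Level-order array: [23, 3, 34, None, 13, None, 37, None, None, None, 39]
Validate using subtree bounds (lo, hi): at each node, require lo < value < hi,
then recurse left with hi=value and right with lo=value.
Preorder trace (stopping at first violation):
  at node 23 with bounds (-inf, +inf): OK
  at node 3 with bounds (-inf, 23): OK
  at node 13 with bounds (3, 23): OK
  at node 34 with bounds (23, +inf): OK
  at node 37 with bounds (34, +inf): OK
  at node 39 with bounds (37, +inf): OK
No violation found at any node.
Result: Valid BST


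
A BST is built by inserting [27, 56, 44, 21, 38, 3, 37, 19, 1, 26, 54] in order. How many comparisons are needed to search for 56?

Search path for 56: 27 -> 56
Found: True
Comparisons: 2


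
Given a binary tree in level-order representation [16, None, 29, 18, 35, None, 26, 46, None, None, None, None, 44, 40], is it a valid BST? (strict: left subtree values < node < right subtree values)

Level-order array: [16, None, 29, 18, 35, None, 26, 46, None, None, None, None, 44, 40]
Validate using subtree bounds (lo, hi): at each node, require lo < value < hi,
then recurse left with hi=value and right with lo=value.
Preorder trace (stopping at first violation):
  at node 16 with bounds (-inf, +inf): OK
  at node 29 with bounds (16, +inf): OK
  at node 18 with bounds (16, 29): OK
  at node 26 with bounds (18, 29): OK
  at node 35 with bounds (29, +inf): OK
  at node 46 with bounds (29, 35): VIOLATION
Node 46 violates its bound: not (29 < 46 < 35).
Result: Not a valid BST


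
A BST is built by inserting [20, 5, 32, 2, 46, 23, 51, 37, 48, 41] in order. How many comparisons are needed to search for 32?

Search path for 32: 20 -> 32
Found: True
Comparisons: 2


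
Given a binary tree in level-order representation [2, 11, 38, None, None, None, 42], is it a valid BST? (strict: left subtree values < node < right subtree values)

Level-order array: [2, 11, 38, None, None, None, 42]
Validate using subtree bounds (lo, hi): at each node, require lo < value < hi,
then recurse left with hi=value and right with lo=value.
Preorder trace (stopping at first violation):
  at node 2 with bounds (-inf, +inf): OK
  at node 11 with bounds (-inf, 2): VIOLATION
Node 11 violates its bound: not (-inf < 11 < 2).
Result: Not a valid BST


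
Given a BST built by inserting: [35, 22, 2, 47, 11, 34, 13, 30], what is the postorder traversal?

Tree insertion order: [35, 22, 2, 47, 11, 34, 13, 30]
Tree (level-order array): [35, 22, 47, 2, 34, None, None, None, 11, 30, None, None, 13]
Postorder traversal: [13, 11, 2, 30, 34, 22, 47, 35]


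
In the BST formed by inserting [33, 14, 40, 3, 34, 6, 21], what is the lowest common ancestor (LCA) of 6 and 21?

Tree insertion order: [33, 14, 40, 3, 34, 6, 21]
Tree (level-order array): [33, 14, 40, 3, 21, 34, None, None, 6]
In a BST, the LCA of p=6, q=21 is the first node v on the
root-to-leaf path with p <= v <= q (go left if both < v, right if both > v).
Walk from root:
  at 33: both 6 and 21 < 33, go left
  at 14: 6 <= 14 <= 21, this is the LCA
LCA = 14


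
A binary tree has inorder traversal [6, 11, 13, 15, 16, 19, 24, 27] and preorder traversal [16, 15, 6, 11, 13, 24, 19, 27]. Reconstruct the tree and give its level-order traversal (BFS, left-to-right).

Inorder:  [6, 11, 13, 15, 16, 19, 24, 27]
Preorder: [16, 15, 6, 11, 13, 24, 19, 27]
Algorithm: preorder visits root first, so consume preorder in order;
for each root, split the current inorder slice at that value into
left-subtree inorder and right-subtree inorder, then recurse.
Recursive splits:
  root=16; inorder splits into left=[6, 11, 13, 15], right=[19, 24, 27]
  root=15; inorder splits into left=[6, 11, 13], right=[]
  root=6; inorder splits into left=[], right=[11, 13]
  root=11; inorder splits into left=[], right=[13]
  root=13; inorder splits into left=[], right=[]
  root=24; inorder splits into left=[19], right=[27]
  root=19; inorder splits into left=[], right=[]
  root=27; inorder splits into left=[], right=[]
Reconstructed level-order: [16, 15, 24, 6, 19, 27, 11, 13]


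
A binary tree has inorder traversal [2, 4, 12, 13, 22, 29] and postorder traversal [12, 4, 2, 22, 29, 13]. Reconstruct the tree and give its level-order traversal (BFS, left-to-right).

Inorder:   [2, 4, 12, 13, 22, 29]
Postorder: [12, 4, 2, 22, 29, 13]
Algorithm: postorder visits root last, so walk postorder right-to-left;
each value is the root of the current inorder slice — split it at that
value, recurse on the right subtree first, then the left.
Recursive splits:
  root=13; inorder splits into left=[2, 4, 12], right=[22, 29]
  root=29; inorder splits into left=[22], right=[]
  root=22; inorder splits into left=[], right=[]
  root=2; inorder splits into left=[], right=[4, 12]
  root=4; inorder splits into left=[], right=[12]
  root=12; inorder splits into left=[], right=[]
Reconstructed level-order: [13, 2, 29, 4, 22, 12]


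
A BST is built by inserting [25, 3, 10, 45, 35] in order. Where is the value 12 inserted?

Starting tree (level order): [25, 3, 45, None, 10, 35]
Insertion path: 25 -> 3 -> 10
Result: insert 12 as right child of 10
Final tree (level order): [25, 3, 45, None, 10, 35, None, None, 12]


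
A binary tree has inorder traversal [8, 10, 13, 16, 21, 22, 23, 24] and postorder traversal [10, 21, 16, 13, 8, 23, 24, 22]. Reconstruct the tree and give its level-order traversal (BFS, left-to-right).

Inorder:   [8, 10, 13, 16, 21, 22, 23, 24]
Postorder: [10, 21, 16, 13, 8, 23, 24, 22]
Algorithm: postorder visits root last, so walk postorder right-to-left;
each value is the root of the current inorder slice — split it at that
value, recurse on the right subtree first, then the left.
Recursive splits:
  root=22; inorder splits into left=[8, 10, 13, 16, 21], right=[23, 24]
  root=24; inorder splits into left=[23], right=[]
  root=23; inorder splits into left=[], right=[]
  root=8; inorder splits into left=[], right=[10, 13, 16, 21]
  root=13; inorder splits into left=[10], right=[16, 21]
  root=16; inorder splits into left=[], right=[21]
  root=21; inorder splits into left=[], right=[]
  root=10; inorder splits into left=[], right=[]
Reconstructed level-order: [22, 8, 24, 13, 23, 10, 16, 21]


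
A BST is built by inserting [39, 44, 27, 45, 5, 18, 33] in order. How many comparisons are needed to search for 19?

Search path for 19: 39 -> 27 -> 5 -> 18
Found: False
Comparisons: 4


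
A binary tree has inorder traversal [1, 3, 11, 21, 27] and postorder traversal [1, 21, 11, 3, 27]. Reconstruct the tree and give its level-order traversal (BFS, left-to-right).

Inorder:   [1, 3, 11, 21, 27]
Postorder: [1, 21, 11, 3, 27]
Algorithm: postorder visits root last, so walk postorder right-to-left;
each value is the root of the current inorder slice — split it at that
value, recurse on the right subtree first, then the left.
Recursive splits:
  root=27; inorder splits into left=[1, 3, 11, 21], right=[]
  root=3; inorder splits into left=[1], right=[11, 21]
  root=11; inorder splits into left=[], right=[21]
  root=21; inorder splits into left=[], right=[]
  root=1; inorder splits into left=[], right=[]
Reconstructed level-order: [27, 3, 1, 11, 21]


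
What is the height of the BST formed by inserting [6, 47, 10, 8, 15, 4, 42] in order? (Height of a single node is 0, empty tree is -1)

Insertion order: [6, 47, 10, 8, 15, 4, 42]
Tree (level-order array): [6, 4, 47, None, None, 10, None, 8, 15, None, None, None, 42]
Compute height bottom-up (empty subtree = -1):
  height(4) = 1 + max(-1, -1) = 0
  height(8) = 1 + max(-1, -1) = 0
  height(42) = 1 + max(-1, -1) = 0
  height(15) = 1 + max(-1, 0) = 1
  height(10) = 1 + max(0, 1) = 2
  height(47) = 1 + max(2, -1) = 3
  height(6) = 1 + max(0, 3) = 4
Height = 4


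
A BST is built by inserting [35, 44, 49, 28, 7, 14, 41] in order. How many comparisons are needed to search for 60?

Search path for 60: 35 -> 44 -> 49
Found: False
Comparisons: 3


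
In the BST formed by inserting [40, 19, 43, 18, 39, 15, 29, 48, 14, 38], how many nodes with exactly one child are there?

Tree built from: [40, 19, 43, 18, 39, 15, 29, 48, 14, 38]
Tree (level-order array): [40, 19, 43, 18, 39, None, 48, 15, None, 29, None, None, None, 14, None, None, 38]
Rule: These are nodes with exactly 1 non-null child.
Per-node child counts:
  node 40: 2 child(ren)
  node 19: 2 child(ren)
  node 18: 1 child(ren)
  node 15: 1 child(ren)
  node 14: 0 child(ren)
  node 39: 1 child(ren)
  node 29: 1 child(ren)
  node 38: 0 child(ren)
  node 43: 1 child(ren)
  node 48: 0 child(ren)
Matching nodes: [18, 15, 39, 29, 43]
Count of nodes with exactly one child: 5


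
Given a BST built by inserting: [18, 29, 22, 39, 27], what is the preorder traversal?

Tree insertion order: [18, 29, 22, 39, 27]
Tree (level-order array): [18, None, 29, 22, 39, None, 27]
Preorder traversal: [18, 29, 22, 27, 39]


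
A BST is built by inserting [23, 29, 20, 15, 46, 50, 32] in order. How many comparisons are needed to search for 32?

Search path for 32: 23 -> 29 -> 46 -> 32
Found: True
Comparisons: 4


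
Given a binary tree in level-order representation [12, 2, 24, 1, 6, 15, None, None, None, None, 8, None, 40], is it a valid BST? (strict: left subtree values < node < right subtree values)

Level-order array: [12, 2, 24, 1, 6, 15, None, None, None, None, 8, None, 40]
Validate using subtree bounds (lo, hi): at each node, require lo < value < hi,
then recurse left with hi=value and right with lo=value.
Preorder trace (stopping at first violation):
  at node 12 with bounds (-inf, +inf): OK
  at node 2 with bounds (-inf, 12): OK
  at node 1 with bounds (-inf, 2): OK
  at node 6 with bounds (2, 12): OK
  at node 8 with bounds (6, 12): OK
  at node 24 with bounds (12, +inf): OK
  at node 15 with bounds (12, 24): OK
  at node 40 with bounds (15, 24): VIOLATION
Node 40 violates its bound: not (15 < 40 < 24).
Result: Not a valid BST


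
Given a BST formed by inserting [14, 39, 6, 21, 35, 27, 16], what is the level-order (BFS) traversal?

Tree insertion order: [14, 39, 6, 21, 35, 27, 16]
Tree (level-order array): [14, 6, 39, None, None, 21, None, 16, 35, None, None, 27]
BFS from the root, enqueuing left then right child of each popped node:
  queue [14] -> pop 14, enqueue [6, 39], visited so far: [14]
  queue [6, 39] -> pop 6, enqueue [none], visited so far: [14, 6]
  queue [39] -> pop 39, enqueue [21], visited so far: [14, 6, 39]
  queue [21] -> pop 21, enqueue [16, 35], visited so far: [14, 6, 39, 21]
  queue [16, 35] -> pop 16, enqueue [none], visited so far: [14, 6, 39, 21, 16]
  queue [35] -> pop 35, enqueue [27], visited so far: [14, 6, 39, 21, 16, 35]
  queue [27] -> pop 27, enqueue [none], visited so far: [14, 6, 39, 21, 16, 35, 27]
Result: [14, 6, 39, 21, 16, 35, 27]


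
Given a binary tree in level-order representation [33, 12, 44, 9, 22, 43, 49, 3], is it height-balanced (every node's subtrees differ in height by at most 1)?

Tree (level-order array): [33, 12, 44, 9, 22, 43, 49, 3]
Definition: a tree is height-balanced if, at every node, |h(left) - h(right)| <= 1 (empty subtree has height -1).
Bottom-up per-node check:
  node 3: h_left=-1, h_right=-1, diff=0 [OK], height=0
  node 9: h_left=0, h_right=-1, diff=1 [OK], height=1
  node 22: h_left=-1, h_right=-1, diff=0 [OK], height=0
  node 12: h_left=1, h_right=0, diff=1 [OK], height=2
  node 43: h_left=-1, h_right=-1, diff=0 [OK], height=0
  node 49: h_left=-1, h_right=-1, diff=0 [OK], height=0
  node 44: h_left=0, h_right=0, diff=0 [OK], height=1
  node 33: h_left=2, h_right=1, diff=1 [OK], height=3
All nodes satisfy the balance condition.
Result: Balanced


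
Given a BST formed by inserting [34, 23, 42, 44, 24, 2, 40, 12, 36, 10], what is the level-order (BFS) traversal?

Tree insertion order: [34, 23, 42, 44, 24, 2, 40, 12, 36, 10]
Tree (level-order array): [34, 23, 42, 2, 24, 40, 44, None, 12, None, None, 36, None, None, None, 10]
BFS from the root, enqueuing left then right child of each popped node:
  queue [34] -> pop 34, enqueue [23, 42], visited so far: [34]
  queue [23, 42] -> pop 23, enqueue [2, 24], visited so far: [34, 23]
  queue [42, 2, 24] -> pop 42, enqueue [40, 44], visited so far: [34, 23, 42]
  queue [2, 24, 40, 44] -> pop 2, enqueue [12], visited so far: [34, 23, 42, 2]
  queue [24, 40, 44, 12] -> pop 24, enqueue [none], visited so far: [34, 23, 42, 2, 24]
  queue [40, 44, 12] -> pop 40, enqueue [36], visited so far: [34, 23, 42, 2, 24, 40]
  queue [44, 12, 36] -> pop 44, enqueue [none], visited so far: [34, 23, 42, 2, 24, 40, 44]
  queue [12, 36] -> pop 12, enqueue [10], visited so far: [34, 23, 42, 2, 24, 40, 44, 12]
  queue [36, 10] -> pop 36, enqueue [none], visited so far: [34, 23, 42, 2, 24, 40, 44, 12, 36]
  queue [10] -> pop 10, enqueue [none], visited so far: [34, 23, 42, 2, 24, 40, 44, 12, 36, 10]
Result: [34, 23, 42, 2, 24, 40, 44, 12, 36, 10]


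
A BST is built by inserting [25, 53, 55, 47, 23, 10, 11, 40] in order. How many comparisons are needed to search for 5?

Search path for 5: 25 -> 23 -> 10
Found: False
Comparisons: 3


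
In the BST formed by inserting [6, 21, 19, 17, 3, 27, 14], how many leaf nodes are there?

Tree built from: [6, 21, 19, 17, 3, 27, 14]
Tree (level-order array): [6, 3, 21, None, None, 19, 27, 17, None, None, None, 14]
Rule: A leaf has 0 children.
Per-node child counts:
  node 6: 2 child(ren)
  node 3: 0 child(ren)
  node 21: 2 child(ren)
  node 19: 1 child(ren)
  node 17: 1 child(ren)
  node 14: 0 child(ren)
  node 27: 0 child(ren)
Matching nodes: [3, 14, 27]
Count of leaf nodes: 3


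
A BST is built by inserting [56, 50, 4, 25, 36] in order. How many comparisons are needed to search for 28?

Search path for 28: 56 -> 50 -> 4 -> 25 -> 36
Found: False
Comparisons: 5


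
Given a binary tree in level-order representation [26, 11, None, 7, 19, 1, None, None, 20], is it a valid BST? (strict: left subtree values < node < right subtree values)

Level-order array: [26, 11, None, 7, 19, 1, None, None, 20]
Validate using subtree bounds (lo, hi): at each node, require lo < value < hi,
then recurse left with hi=value and right with lo=value.
Preorder trace (stopping at first violation):
  at node 26 with bounds (-inf, +inf): OK
  at node 11 with bounds (-inf, 26): OK
  at node 7 with bounds (-inf, 11): OK
  at node 1 with bounds (-inf, 7): OK
  at node 19 with bounds (11, 26): OK
  at node 20 with bounds (19, 26): OK
No violation found at any node.
Result: Valid BST


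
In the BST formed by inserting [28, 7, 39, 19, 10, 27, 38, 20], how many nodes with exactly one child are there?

Tree built from: [28, 7, 39, 19, 10, 27, 38, 20]
Tree (level-order array): [28, 7, 39, None, 19, 38, None, 10, 27, None, None, None, None, 20]
Rule: These are nodes with exactly 1 non-null child.
Per-node child counts:
  node 28: 2 child(ren)
  node 7: 1 child(ren)
  node 19: 2 child(ren)
  node 10: 0 child(ren)
  node 27: 1 child(ren)
  node 20: 0 child(ren)
  node 39: 1 child(ren)
  node 38: 0 child(ren)
Matching nodes: [7, 27, 39]
Count of nodes with exactly one child: 3


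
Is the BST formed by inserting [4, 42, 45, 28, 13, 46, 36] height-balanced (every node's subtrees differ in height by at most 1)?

Tree (level-order array): [4, None, 42, 28, 45, 13, 36, None, 46]
Definition: a tree is height-balanced if, at every node, |h(left) - h(right)| <= 1 (empty subtree has height -1).
Bottom-up per-node check:
  node 13: h_left=-1, h_right=-1, diff=0 [OK], height=0
  node 36: h_left=-1, h_right=-1, diff=0 [OK], height=0
  node 28: h_left=0, h_right=0, diff=0 [OK], height=1
  node 46: h_left=-1, h_right=-1, diff=0 [OK], height=0
  node 45: h_left=-1, h_right=0, diff=1 [OK], height=1
  node 42: h_left=1, h_right=1, diff=0 [OK], height=2
  node 4: h_left=-1, h_right=2, diff=3 [FAIL (|-1-2|=3 > 1)], height=3
Node 4 violates the condition: |-1 - 2| = 3 > 1.
Result: Not balanced


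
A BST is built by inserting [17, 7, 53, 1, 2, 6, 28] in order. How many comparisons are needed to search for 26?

Search path for 26: 17 -> 53 -> 28
Found: False
Comparisons: 3


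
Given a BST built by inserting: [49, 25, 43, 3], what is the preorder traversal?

Tree insertion order: [49, 25, 43, 3]
Tree (level-order array): [49, 25, None, 3, 43]
Preorder traversal: [49, 25, 3, 43]


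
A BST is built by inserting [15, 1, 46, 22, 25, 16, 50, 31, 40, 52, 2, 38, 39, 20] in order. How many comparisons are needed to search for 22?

Search path for 22: 15 -> 46 -> 22
Found: True
Comparisons: 3


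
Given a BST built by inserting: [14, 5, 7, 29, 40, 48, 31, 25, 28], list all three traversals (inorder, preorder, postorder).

Tree insertion order: [14, 5, 7, 29, 40, 48, 31, 25, 28]
Tree (level-order array): [14, 5, 29, None, 7, 25, 40, None, None, None, 28, 31, 48]
Inorder (L, root, R): [5, 7, 14, 25, 28, 29, 31, 40, 48]
Preorder (root, L, R): [14, 5, 7, 29, 25, 28, 40, 31, 48]
Postorder (L, R, root): [7, 5, 28, 25, 31, 48, 40, 29, 14]
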